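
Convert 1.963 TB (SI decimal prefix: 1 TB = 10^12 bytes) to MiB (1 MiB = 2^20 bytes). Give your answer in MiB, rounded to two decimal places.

1.963 TB = 1.963 × 10^12 bytes = 1,963,000,000,000 bytes
1 MiB = 2^20 bytes = 1,048,576 bytes
1,963,000,000,000 / 1,048,576 = 1,872,062.68 MiB

1,872,062.68 MiB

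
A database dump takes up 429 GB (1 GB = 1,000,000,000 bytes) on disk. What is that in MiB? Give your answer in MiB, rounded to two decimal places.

409,126.28 MiB

429 GB × 1,000,000,000 bytes/GB = 429,000,000,000 bytes
1 MiB = 1,048,576 bytes
429,000,000,000 / 1,048,576 = 409,126.28 MiB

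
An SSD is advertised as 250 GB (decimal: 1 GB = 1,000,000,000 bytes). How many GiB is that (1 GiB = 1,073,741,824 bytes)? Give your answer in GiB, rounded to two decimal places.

232.83 GiB

250 GB × 1,000,000,000 bytes/GB = 250,000,000,000 bytes
1 GiB = 2^30 bytes = 1,073,741,824 bytes
250,000,000,000 / 1,073,741,824 = 232.83 GiB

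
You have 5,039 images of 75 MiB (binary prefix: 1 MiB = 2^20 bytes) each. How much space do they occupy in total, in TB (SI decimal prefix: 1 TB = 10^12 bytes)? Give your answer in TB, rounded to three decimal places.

0.396 TB

Total = 5,039 × 75 MiB = 377,925 MiB
= 377,925 × 1,048,576 bytes = 396,283,084,800 bytes
1 TB = 1,000,000,000,000 bytes
396,283,084,800 / 1,000,000,000,000 = 0.396 TB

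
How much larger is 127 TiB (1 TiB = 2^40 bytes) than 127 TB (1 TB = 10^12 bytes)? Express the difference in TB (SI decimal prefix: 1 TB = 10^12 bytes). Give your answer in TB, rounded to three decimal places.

12.638 TB

127 TiB = 127 × 1,099,511,627,776 = 139,637,976,727,552 bytes
127 TB = 127 × 1,000,000,000,000 = 127,000,000,000,000 bytes
difference = 12,637,976,727,552 bytes
12,637,976,727,552 / 1,000,000,000,000 = 12.638 TB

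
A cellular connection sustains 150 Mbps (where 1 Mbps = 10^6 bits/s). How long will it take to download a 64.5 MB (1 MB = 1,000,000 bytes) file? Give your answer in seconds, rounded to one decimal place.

64.5 MB = 64,500,000 bytes = 516,000,000 bits
150 Mbps = 150,000,000 bits/s
time = 516,000,000 / 150,000,000 = 3.4 s

3.4 seconds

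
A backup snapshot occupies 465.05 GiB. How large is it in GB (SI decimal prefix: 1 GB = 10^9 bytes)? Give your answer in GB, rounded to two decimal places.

465.05 GiB × 1,073,741,824 bytes/GiB = 499,343,635,251.2 bytes
1 GB = 10^9 bytes = 1,000,000,000 bytes
499,343,635,251.2 / 1,000,000,000 = 499.34 GB

499.34 GB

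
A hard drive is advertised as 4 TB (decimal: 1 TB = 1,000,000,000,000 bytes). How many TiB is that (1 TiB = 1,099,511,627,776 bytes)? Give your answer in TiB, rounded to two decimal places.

3.64 TiB

4 TB = 4 × 10^12 bytes = 4,000,000,000,000 bytes
1 TiB = 1,099,511,627,776 bytes
4,000,000,000,000 / 1,099,511,627,776 = 3.64 TiB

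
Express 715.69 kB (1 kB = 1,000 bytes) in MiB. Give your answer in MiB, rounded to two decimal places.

715.69 kB = 715.69 × 10^3 bytes = 715,690 bytes
1 MiB = 2^20 bytes = 1,048,576 bytes
715,690 / 1,048,576 = 0.68 MiB

0.68 MiB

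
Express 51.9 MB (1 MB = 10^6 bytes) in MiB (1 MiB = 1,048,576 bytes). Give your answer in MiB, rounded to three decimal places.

51.9 MB × 1,000,000 bytes/MB = 51,900,000 bytes
1 MiB = 1,048,576 bytes
51,900,000 / 1,048,576 = 49.496 MiB

49.496 MiB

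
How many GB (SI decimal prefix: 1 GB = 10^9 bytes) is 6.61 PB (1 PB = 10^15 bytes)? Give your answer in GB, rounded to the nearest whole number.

6.61 PB = 6.61 × 10^15 bytes = 6,610,000,000,000,000 bytes
1 GB = 10^9 bytes = 1,000,000,000 bytes
6,610,000,000,000,000 / 1,000,000,000 = 6,610,000 GB

6,610,000 GB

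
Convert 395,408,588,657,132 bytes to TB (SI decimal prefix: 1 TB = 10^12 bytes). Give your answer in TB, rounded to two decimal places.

395.41 TB

395,408,588,657,132 bytes given.
1 TB = 10^12 bytes = 1,000,000,000,000 bytes
395,408,588,657,132 / 1,000,000,000,000 = 395.41 TB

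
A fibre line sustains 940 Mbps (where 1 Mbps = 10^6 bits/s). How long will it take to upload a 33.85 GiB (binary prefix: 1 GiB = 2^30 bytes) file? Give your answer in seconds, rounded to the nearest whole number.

33.85 GiB = 36,346,160,742.4 bytes = 290,769,285,939.2 bits
940 Mbps = 940,000,000 bits/s
time = 290,769,285,939.2 / 940,000,000 = 309 s

309 seconds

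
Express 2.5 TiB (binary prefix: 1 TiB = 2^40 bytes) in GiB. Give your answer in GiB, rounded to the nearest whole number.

2,560 GiB

2.5 TiB = 2.5 × 2^40 bytes = 2,748,779,069,440 bytes
1 GiB = 1,073,741,824 bytes
2,748,779,069,440 / 1,073,741,824 = 2,560 GiB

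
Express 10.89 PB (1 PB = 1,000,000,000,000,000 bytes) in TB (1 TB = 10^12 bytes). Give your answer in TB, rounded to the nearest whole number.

10.89 PB = 10.89 × 10^15 bytes = 10,890,000,000,000,000 bytes
1 TB = 1,000,000,000,000 bytes
10,890,000,000,000,000 / 1,000,000,000,000 = 10,890 TB

10,890 TB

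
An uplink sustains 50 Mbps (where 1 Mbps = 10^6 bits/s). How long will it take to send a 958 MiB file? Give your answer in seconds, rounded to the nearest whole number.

161 seconds

958 MiB = 1,004,535,808 bytes = 8,036,286,464 bits
50 Mbps = 50,000,000 bits/s
time = 8,036,286,464 / 50,000,000 = 161 s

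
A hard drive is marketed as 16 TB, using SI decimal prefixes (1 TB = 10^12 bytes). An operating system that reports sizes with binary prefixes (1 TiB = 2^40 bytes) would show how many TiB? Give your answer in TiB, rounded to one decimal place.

16 TB = 16 × 10^12 bytes = 16,000,000,000,000 bytes
1 TiB = 1,099,511,627,776 bytes
16,000,000,000,000 / 1,099,511,627,776 = 14.6 TiB

14.6 TiB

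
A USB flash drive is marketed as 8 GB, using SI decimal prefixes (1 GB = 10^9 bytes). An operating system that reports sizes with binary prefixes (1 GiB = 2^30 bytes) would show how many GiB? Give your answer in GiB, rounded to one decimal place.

8 GB = 8 × 10^9 bytes = 8,000,000,000 bytes
1 GiB = 1,073,741,824 bytes
8,000,000,000 / 1,073,741,824 = 7.5 GiB

7.5 GiB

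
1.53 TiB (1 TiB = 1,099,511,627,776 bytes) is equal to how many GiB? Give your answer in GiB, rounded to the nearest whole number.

1.53 TiB × 1,099,511,627,776 bytes/TiB = 1,682,252,790,497.28 bytes
1 GiB = 2^30 bytes = 1,073,741,824 bytes
1,682,252,790,497.28 / 1,073,741,824 = 1,567 GiB

1,567 GiB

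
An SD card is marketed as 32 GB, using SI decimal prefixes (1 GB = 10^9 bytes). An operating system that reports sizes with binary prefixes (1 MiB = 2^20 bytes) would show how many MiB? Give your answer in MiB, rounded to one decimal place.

32 GB = 32 × 10^9 bytes = 32,000,000,000 bytes
1 MiB = 1,048,576 bytes
32,000,000,000 / 1,048,576 = 30,517.6 MiB

30,517.6 MiB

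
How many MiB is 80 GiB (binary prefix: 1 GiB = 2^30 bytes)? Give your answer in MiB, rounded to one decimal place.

81,920.0 MiB

80 GiB = 80 × 2^30 bytes = 85,899,345,920 bytes
1 MiB = 1,048,576 bytes
85,899,345,920 / 1,048,576 = 81,920.0 MiB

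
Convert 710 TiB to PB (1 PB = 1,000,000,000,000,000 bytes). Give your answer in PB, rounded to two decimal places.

710 TiB = 710 × 2^40 bytes = 780,653,255,720,960 bytes
1 PB = 10^15 bytes = 1,000,000,000,000,000 bytes
780,653,255,720,960 / 1,000,000,000,000,000 = 0.78 PB

0.78 PB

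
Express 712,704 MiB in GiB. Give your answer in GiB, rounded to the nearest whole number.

712,704 MiB × 1,048,576 bytes/MiB = 747,324,309,504 bytes
1 GiB = 1,073,741,824 bytes
747,324,309,504 / 1,073,741,824 = 696 GiB

696 GiB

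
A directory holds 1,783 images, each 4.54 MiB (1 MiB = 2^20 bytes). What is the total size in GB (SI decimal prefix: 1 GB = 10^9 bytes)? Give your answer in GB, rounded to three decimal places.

8.488 GB

Total = 1,783 × 4.54 MiB = 8094.82 MiB
= 8094.82 × 1,048,576 bytes = 8,488,033,976.32 bytes
1 GB = 1,000,000,000 bytes
8,488,033,976.32 / 1,000,000,000 = 8.488 GB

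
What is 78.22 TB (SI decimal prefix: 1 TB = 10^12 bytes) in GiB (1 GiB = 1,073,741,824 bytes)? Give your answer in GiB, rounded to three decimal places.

72,848.052 GiB

78.22 TB = 78.22 × 10^12 bytes = 78,220,000,000,000 bytes
1 GiB = 2^30 bytes = 1,073,741,824 bytes
78,220,000,000,000 / 1,073,741,824 = 72,848.052 GiB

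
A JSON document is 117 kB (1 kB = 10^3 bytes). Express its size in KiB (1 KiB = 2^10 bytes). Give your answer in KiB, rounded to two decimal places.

114.26 KiB

117 kB = 117 × 10^3 bytes = 117,000 bytes
1 KiB = 2^10 bytes = 1,024 bytes
117,000 / 1,024 = 114.26 KiB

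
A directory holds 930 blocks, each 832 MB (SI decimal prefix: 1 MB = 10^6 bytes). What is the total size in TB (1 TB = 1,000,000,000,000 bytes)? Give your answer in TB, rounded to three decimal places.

Total = 930 × 832 MB = 773,760 MB
= 773,760 × 1,000,000 bytes = 773,760,000,000 bytes
1 TB = 1,000,000,000,000 bytes
773,760,000,000 / 1,000,000,000,000 = 0.774 TB

0.774 TB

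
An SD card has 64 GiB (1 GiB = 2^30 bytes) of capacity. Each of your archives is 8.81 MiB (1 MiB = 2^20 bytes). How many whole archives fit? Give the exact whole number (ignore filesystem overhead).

Capacity: 64 GiB = 68,719,476,736 bytes
Per item: 8.81 MiB = 9,237,954.56 bytes
⌊68,719,476,736 / 9,237,954.56⌋ = 7,438

7,438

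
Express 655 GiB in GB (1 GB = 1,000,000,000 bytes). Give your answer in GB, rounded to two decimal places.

655 GiB × 1,073,741,824 bytes/GiB = 703,300,894,720 bytes
1 GB = 10^9 bytes = 1,000,000,000 bytes
703,300,894,720 / 1,000,000,000 = 703.30 GB

703.30 GB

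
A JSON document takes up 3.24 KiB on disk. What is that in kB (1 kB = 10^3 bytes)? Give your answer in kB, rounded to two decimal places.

3.24 KiB = 3.24 × 2^10 bytes = 3,317.76 bytes
1 kB = 1,000 bytes
3,317.76 / 1,000 = 3.32 kB

3.32 kB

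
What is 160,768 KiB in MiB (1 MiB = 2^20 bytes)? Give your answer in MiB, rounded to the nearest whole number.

157 MiB

160,768 KiB = 160,768 × 2^10 bytes = 164,626,432 bytes
1 MiB = 1,048,576 bytes
164,626,432 / 1,048,576 = 157 MiB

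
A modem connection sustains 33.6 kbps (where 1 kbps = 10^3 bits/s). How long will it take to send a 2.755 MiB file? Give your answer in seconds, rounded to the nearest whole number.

2.755 MiB = 2,888,826.88 bytes = 23,110,615.04 bits
33.6 kbps = 33,600 bits/s
time = 23,110,615.04 / 33,600 = 688 s

688 seconds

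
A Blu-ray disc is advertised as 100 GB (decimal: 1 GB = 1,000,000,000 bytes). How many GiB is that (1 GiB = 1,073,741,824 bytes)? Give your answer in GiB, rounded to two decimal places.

93.13 GiB

100 GB × 1,000,000,000 bytes/GB = 100,000,000,000 bytes
1 GiB = 2^30 bytes = 1,073,741,824 bytes
100,000,000,000 / 1,073,741,824 = 93.13 GiB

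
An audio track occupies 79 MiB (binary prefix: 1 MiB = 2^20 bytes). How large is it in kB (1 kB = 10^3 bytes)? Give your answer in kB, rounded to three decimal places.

79 MiB = 79 × 2^20 bytes = 82,837,504 bytes
1 kB = 1,000 bytes
82,837,504 / 1,000 = 82,837.504 kB

82,837.504 kB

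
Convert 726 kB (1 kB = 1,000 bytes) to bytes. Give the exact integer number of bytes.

726,000 bytes

726 × 1,000 = 726,000 bytes  (1 kB = 10^3 bytes)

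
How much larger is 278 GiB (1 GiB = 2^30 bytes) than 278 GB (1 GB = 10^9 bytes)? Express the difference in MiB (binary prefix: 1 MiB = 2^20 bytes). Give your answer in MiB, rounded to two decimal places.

278 GiB = 278 × 1,073,741,824 = 298,500,227,072 bytes
278 GB = 278 × 1,000,000,000 = 278,000,000,000 bytes
difference = 20,500,227,072 bytes
20,500,227,072 / 1,048,576 = 19,550.54 MiB

19,550.54 MiB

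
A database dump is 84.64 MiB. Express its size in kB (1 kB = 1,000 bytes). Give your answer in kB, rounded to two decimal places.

84.64 MiB = 84.64 × 2^20 bytes = 88,751,472.64 bytes
1 kB = 1,000 bytes
88,751,472.64 / 1,000 = 88,751.47 kB

88,751.47 kB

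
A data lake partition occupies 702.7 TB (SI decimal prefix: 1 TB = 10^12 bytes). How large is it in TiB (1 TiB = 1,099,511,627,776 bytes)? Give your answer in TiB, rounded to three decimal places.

702.7 TB = 702.7 × 10^12 bytes = 702,700,000,000,000 bytes
1 TiB = 2^40 bytes = 1,099,511,627,776 bytes
702,700,000,000,000 / 1,099,511,627,776 = 639.102 TiB

639.102 TiB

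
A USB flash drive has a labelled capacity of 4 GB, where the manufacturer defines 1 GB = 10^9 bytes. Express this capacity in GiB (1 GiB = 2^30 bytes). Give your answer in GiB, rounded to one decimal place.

4 GB = 4 × 10^9 bytes = 4,000,000,000 bytes
1 GiB = 2^30 bytes = 1,073,741,824 bytes
4,000,000,000 / 1,073,741,824 = 3.7 GiB

3.7 GiB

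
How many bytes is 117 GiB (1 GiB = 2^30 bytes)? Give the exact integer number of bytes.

117 × 1,073,741,824 = 125,627,793,408 bytes  (1 GiB = 2^30 bytes)

125,627,793,408 bytes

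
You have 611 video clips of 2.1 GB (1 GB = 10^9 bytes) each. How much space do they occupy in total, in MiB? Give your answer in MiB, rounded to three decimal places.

1,223,659.515 MiB

Total = 611 × 2.1 GB = 1283.1 GB
= 1283.1 × 1,000,000,000 bytes = 1,283,100,000,000 bytes
1 MiB = 1,048,576 bytes
1,283,100,000,000 / 1,048,576 = 1,223,659.515 MiB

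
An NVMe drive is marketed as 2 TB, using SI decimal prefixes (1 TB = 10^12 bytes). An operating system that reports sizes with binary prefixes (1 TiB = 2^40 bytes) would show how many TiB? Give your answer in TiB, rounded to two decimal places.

2 TB × 1,000,000,000,000 bytes/TB = 2,000,000,000,000 bytes
1 TiB = 2^40 bytes = 1,099,511,627,776 bytes
2,000,000,000,000 / 1,099,511,627,776 = 1.82 TiB

1.82 TiB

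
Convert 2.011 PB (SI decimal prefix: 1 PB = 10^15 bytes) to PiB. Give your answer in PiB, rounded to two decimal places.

2.011 PB = 2.011 × 10^15 bytes = 2,011,000,000,000,000 bytes
1 PiB = 1,125,899,906,842,624 bytes
2,011,000,000,000,000 / 1,125,899,906,842,624 = 1.79 PiB

1.79 PiB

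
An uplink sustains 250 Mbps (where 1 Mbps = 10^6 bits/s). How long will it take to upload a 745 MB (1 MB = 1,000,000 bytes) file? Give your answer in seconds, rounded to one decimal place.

23.8 seconds

745 MB = 745,000,000 bytes = 5,960,000,000 bits
250 Mbps = 250,000,000 bits/s
time = 5,960,000,000 / 250,000,000 = 23.8 s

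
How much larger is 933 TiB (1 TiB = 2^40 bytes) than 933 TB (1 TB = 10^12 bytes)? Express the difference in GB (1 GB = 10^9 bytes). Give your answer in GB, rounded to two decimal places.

92,844.35 GB

933 TiB = 933 × 1,099,511,627,776 = 1,025,844,348,715,008 bytes
933 TB = 933 × 1,000,000,000,000 = 933,000,000,000,000 bytes
difference = 92,844,348,715,008 bytes
92,844,348,715,008 / 1,000,000,000 = 92,844.35 GB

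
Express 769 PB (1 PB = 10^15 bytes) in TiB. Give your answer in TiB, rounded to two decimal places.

699,401.43 TiB

769 PB = 769 × 10^15 bytes = 769,000,000,000,000,000 bytes
1 TiB = 1,099,511,627,776 bytes
769,000,000,000,000,000 / 1,099,511,627,776 = 699,401.43 TiB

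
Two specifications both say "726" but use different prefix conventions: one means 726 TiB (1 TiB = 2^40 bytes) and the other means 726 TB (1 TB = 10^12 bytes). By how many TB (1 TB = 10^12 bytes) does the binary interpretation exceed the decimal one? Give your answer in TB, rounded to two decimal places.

72.25 TB

726 TiB = 726 × 1,099,511,627,776 = 798,245,441,765,376 bytes
726 TB = 726 × 1,000,000,000,000 = 726,000,000,000,000 bytes
difference = 72,245,441,765,376 bytes
72,245,441,765,376 / 1,000,000,000,000 = 72.25 TB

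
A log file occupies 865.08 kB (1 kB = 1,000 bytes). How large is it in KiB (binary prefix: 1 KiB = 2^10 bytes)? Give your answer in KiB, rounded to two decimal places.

844.80 KiB

865.08 kB × 1,000 bytes/kB = 865,080 bytes
1 KiB = 1,024 bytes
865,080 / 1,024 = 844.80 KiB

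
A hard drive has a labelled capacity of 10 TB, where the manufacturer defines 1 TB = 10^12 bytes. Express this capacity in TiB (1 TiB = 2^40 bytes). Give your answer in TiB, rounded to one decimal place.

10 TB × 1,000,000,000,000 bytes/TB = 10,000,000,000,000 bytes
1 TiB = 2^40 bytes = 1,099,511,627,776 bytes
10,000,000,000,000 / 1,099,511,627,776 = 9.1 TiB

9.1 TiB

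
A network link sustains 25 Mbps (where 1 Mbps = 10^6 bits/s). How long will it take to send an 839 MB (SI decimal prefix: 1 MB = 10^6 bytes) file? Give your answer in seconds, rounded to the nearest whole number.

268 seconds

839 MB = 839,000,000 bytes = 6,712,000,000 bits
25 Mbps = 25,000,000 bits/s
time = 6,712,000,000 / 25,000,000 = 268 s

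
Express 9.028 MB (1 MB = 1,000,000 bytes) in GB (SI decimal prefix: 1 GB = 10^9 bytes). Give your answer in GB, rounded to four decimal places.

0.0090 GB

9.028 MB × 1,000,000 bytes/MB = 9,028,000 bytes
1 GB = 10^9 bytes = 1,000,000,000 bytes
9,028,000 / 1,000,000,000 = 0.0090 GB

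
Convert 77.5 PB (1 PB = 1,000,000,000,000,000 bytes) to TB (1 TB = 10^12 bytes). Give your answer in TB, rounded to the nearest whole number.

77,500 TB

77.5 PB = 77.5 × 10^15 bytes = 77,500,000,000,000,000 bytes
1 TB = 1,000,000,000,000 bytes
77,500,000,000,000,000 / 1,000,000,000,000 = 77,500 TB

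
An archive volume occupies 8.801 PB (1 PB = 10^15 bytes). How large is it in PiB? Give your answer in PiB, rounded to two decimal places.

7.82 PiB

8.801 PB × 1,000,000,000,000,000 bytes/PB = 8,801,000,000,000,000 bytes
1 PiB = 1,125,899,906,842,624 bytes
8,801,000,000,000,000 / 1,125,899,906,842,624 = 7.82 PiB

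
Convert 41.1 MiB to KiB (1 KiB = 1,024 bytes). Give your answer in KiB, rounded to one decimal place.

41.1 MiB × 1,048,576 bytes/MiB = 43,096,473.6 bytes
1 KiB = 1,024 bytes
43,096,473.6 / 1,024 = 42,086.4 KiB

42,086.4 KiB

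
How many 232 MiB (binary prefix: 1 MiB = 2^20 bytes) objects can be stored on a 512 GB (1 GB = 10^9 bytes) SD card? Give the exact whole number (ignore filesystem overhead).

Capacity: 512 GB = 512,000,000,000 bytes
Per item: 232 MiB = 243,269,632 bytes
⌊512,000,000,000 / 243,269,632⌋ = 2,104

2,104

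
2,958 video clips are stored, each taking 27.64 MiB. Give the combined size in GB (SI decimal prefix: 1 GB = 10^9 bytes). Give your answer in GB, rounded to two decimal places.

85.73 GB

Total = 2,958 × 27.64 MiB = 81759.12 MiB
= 81759.12 × 1,048,576 bytes = 85,730,651,013.12 bytes
1 GB = 1,000,000,000 bytes
85,730,651,013.12 / 1,000,000,000 = 85.73 GB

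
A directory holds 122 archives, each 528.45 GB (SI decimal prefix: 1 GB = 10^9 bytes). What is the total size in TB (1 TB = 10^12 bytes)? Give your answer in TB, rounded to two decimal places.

Total = 122 × 528.45 GB = 64470.9 GB
= 64470.9 × 1,000,000,000 bytes = 64,470,900,000,000 bytes
1 TB = 1,000,000,000,000 bytes
64,470,900,000,000 / 1,000,000,000,000 = 64.47 TB

64.47 TB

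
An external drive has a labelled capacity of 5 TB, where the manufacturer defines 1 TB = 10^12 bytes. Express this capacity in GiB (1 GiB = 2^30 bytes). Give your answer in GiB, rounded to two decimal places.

4,656.61 GiB

5 TB × 1,000,000,000,000 bytes/TB = 5,000,000,000,000 bytes
1 GiB = 2^30 bytes = 1,073,741,824 bytes
5,000,000,000,000 / 1,073,741,824 = 4,656.61 GiB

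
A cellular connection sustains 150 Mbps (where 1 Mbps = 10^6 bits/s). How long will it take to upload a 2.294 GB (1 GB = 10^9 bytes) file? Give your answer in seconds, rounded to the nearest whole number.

122 seconds

2.294 GB = 2,294,000,000 bytes = 18,352,000,000 bits
150 Mbps = 150,000,000 bits/s
time = 18,352,000,000 / 150,000,000 = 122 s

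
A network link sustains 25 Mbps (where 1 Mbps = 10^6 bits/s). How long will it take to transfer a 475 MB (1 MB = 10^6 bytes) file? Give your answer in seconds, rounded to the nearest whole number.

475 MB = 475,000,000 bytes = 3,800,000,000 bits
25 Mbps = 25,000,000 bits/s
time = 3,800,000,000 / 25,000,000 = 152 s

152 seconds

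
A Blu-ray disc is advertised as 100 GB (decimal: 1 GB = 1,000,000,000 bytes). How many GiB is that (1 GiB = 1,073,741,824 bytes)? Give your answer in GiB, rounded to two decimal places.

93.13 GiB

100 GB = 100 × 10^9 bytes = 100,000,000,000 bytes
1 GiB = 2^30 bytes = 1,073,741,824 bytes
100,000,000,000 / 1,073,741,824 = 93.13 GiB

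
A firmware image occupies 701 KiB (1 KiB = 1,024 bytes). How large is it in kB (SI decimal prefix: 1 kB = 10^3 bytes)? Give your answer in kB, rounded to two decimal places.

717.82 kB

701 KiB × 1,024 bytes/KiB = 717,824 bytes
1 kB = 1,000 bytes
717,824 / 1,000 = 717.82 kB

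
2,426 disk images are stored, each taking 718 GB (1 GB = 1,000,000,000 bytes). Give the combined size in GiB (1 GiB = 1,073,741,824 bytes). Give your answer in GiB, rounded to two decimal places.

Total = 2,426 × 718 GB = 1,741,868 GB
= 1,741,868 × 1,000,000,000 bytes = 1,741,868,000,000,000 bytes
1 GiB = 1,073,741,824 bytes
1,741,868,000,000,000 / 1,073,741,824 = 1,622,240.99 GiB

1,622,240.99 GiB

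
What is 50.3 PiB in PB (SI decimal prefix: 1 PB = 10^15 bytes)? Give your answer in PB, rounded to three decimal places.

56.633 PB

50.3 PiB × 1,125,899,906,842,624 bytes/PiB = 56,632,765,314,183,987.2 bytes
1 PB = 10^15 bytes = 1,000,000,000,000,000 bytes
56,632,765,314,183,987.2 / 1,000,000,000,000,000 = 56.633 PB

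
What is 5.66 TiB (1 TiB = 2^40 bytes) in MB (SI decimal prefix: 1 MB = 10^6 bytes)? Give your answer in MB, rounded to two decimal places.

5.66 TiB × 1,099,511,627,776 bytes/TiB = 6,223,235,813,212.16 bytes
1 MB = 10^6 bytes = 1,000,000 bytes
6,223,235,813,212.16 / 1,000,000 = 6,223,235.81 MB

6,223,235.81 MB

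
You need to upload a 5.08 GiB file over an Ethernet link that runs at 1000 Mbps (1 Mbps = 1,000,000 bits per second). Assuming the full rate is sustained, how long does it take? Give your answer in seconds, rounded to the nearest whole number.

5.08 GiB = 5,454,608,465.92 bytes = 43,636,867,727.36 bits
1000 Mbps = 1,000,000,000 bits/s
time = 43,636,867,727.36 / 1,000,000,000 = 44 s

44 seconds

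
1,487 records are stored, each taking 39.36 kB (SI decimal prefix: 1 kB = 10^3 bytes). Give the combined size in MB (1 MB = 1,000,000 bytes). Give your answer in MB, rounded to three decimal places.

58.528 MB

Total = 1,487 × 39.36 kB = 58528.32 kB
= 58528.32 × 1,000 bytes = 58,528,320 bytes
1 MB = 1,000,000 bytes
58,528,320 / 1,000,000 = 58.528 MB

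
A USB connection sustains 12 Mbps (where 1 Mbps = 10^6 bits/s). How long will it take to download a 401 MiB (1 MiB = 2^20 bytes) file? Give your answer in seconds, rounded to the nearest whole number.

401 MiB = 420,478,976 bytes = 3,363,831,808 bits
12 Mbps = 12,000,000 bits/s
time = 3,363,831,808 / 12,000,000 = 280 s

280 seconds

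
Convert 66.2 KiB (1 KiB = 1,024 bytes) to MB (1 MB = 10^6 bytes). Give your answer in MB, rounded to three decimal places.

0.068 MB

66.2 KiB = 66.2 × 2^10 bytes = 67,788.8 bytes
1 MB = 1,000,000 bytes
67,788.8 / 1,000,000 = 0.068 MB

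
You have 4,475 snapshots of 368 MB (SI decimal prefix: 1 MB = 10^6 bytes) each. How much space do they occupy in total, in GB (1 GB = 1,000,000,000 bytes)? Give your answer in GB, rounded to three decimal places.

Total = 4,475 × 368 MB = 1,646,800 MB
= 1,646,800 × 1,000,000 bytes = 1,646,800,000,000 bytes
1 GB = 1,000,000,000 bytes
1,646,800,000,000 / 1,000,000,000 = 1,646.800 GB

1,646.800 GB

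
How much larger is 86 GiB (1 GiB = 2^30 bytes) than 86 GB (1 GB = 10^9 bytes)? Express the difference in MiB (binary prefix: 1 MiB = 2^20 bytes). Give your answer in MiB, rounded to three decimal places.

6,048.009 MiB

86 GiB = 86 × 1,073,741,824 = 92,341,796,864 bytes
86 GB = 86 × 1,000,000,000 = 86,000,000,000 bytes
difference = 6,341,796,864 bytes
6,341,796,864 / 1,048,576 = 6,048.009 MiB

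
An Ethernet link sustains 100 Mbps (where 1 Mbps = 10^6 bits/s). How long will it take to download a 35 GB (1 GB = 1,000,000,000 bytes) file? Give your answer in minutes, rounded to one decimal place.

46.7 minutes

35 GB = 35,000,000,000 bytes = 280,000,000,000 bits
100 Mbps = 100,000,000 bits/s
time = 280,000,000,000 / 100,000,000 = 2,800.00 s
2,800.00 s / 60 = 46.7 minutes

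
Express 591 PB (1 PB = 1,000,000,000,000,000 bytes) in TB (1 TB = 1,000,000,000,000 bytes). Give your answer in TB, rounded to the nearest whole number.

591 PB × 1,000,000,000,000,000 bytes/PB = 591,000,000,000,000,000 bytes
1 TB = 10^12 bytes = 1,000,000,000,000 bytes
591,000,000,000,000,000 / 1,000,000,000,000 = 591,000 TB

591,000 TB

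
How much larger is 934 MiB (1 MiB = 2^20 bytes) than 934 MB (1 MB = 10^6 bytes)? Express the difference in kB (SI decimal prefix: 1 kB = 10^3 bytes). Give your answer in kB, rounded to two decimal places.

45,369.98 kB

934 MiB = 934 × 1,048,576 = 979,369,984 bytes
934 MB = 934 × 1,000,000 = 934,000,000 bytes
difference = 45,369,984 bytes
45,369,984 / 1,000 = 45,369.98 kB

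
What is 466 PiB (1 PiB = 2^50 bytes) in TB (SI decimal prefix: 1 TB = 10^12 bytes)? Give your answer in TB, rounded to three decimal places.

524,669.357 TB

466 PiB = 466 × 2^50 bytes = 524,669,356,588,662,784 bytes
1 TB = 1,000,000,000,000 bytes
524,669,356,588,662,784 / 1,000,000,000,000 = 524,669.357 TB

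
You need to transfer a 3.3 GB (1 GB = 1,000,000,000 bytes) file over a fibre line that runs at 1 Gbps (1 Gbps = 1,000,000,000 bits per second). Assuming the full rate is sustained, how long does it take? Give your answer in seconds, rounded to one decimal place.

26.4 seconds

3.3 GB = 3,300,000,000 bytes = 26,400,000,000 bits
1 Gbps = 1,000,000,000 bits/s
time = 26,400,000,000 / 1,000,000,000 = 26.4 s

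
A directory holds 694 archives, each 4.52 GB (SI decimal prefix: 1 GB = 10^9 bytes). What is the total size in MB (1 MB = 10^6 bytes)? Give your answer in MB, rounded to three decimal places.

3,136,880.000 MB

Total = 694 × 4.52 GB = 3136.88 GB
= 3136.88 × 1,000,000,000 bytes = 3,136,880,000,000 bytes
1 MB = 1,000,000 bytes
3,136,880,000,000 / 1,000,000 = 3,136,880.000 MB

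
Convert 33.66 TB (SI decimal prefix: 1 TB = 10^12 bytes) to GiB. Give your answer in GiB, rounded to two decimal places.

31,348.32 GiB

33.66 TB × 1,000,000,000,000 bytes/TB = 33,660,000,000,000 bytes
1 GiB = 2^30 bytes = 1,073,741,824 bytes
33,660,000,000,000 / 1,073,741,824 = 31,348.32 GiB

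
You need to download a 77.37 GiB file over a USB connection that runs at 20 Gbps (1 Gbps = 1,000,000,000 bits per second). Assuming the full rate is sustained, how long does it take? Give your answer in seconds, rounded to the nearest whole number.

33 seconds

77.37 GiB = 83,075,404,922.88 bytes = 664,603,239,383.04 bits
20 Gbps = 20,000,000,000 bits/s
time = 664,603,239,383.04 / 20,000,000,000 = 33 s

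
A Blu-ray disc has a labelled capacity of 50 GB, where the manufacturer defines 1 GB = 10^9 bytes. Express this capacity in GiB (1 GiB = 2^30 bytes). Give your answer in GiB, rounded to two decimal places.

46.57 GiB

50 GB = 50 × 10^9 bytes = 50,000,000,000 bytes
1 GiB = 1,073,741,824 bytes
50,000,000,000 / 1,073,741,824 = 46.57 GiB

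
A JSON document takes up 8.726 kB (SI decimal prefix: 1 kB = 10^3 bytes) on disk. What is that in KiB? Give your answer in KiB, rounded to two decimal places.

8.52 KiB

8.726 kB = 8.726 × 10^3 bytes = 8,726 bytes
1 KiB = 1,024 bytes
8,726 / 1,024 = 8.52 KiB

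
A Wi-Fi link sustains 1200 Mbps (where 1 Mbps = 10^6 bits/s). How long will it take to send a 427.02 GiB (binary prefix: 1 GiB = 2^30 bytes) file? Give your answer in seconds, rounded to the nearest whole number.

427.02 GiB = 458,509,233,684.48 bytes = 3,668,073,869,475.84 bits
1200 Mbps = 1,200,000,000 bits/s
time = 3,668,073,869,475.84 / 1,200,000,000 = 3,057 s

3,057 seconds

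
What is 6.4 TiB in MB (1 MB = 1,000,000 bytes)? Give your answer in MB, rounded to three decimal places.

7,036,874.418 MB

6.4 TiB = 6.4 × 2^40 bytes = 7,036,874,417,766.4 bytes
1 MB = 1,000,000 bytes
7,036,874,417,766.4 / 1,000,000 = 7,036,874.418 MB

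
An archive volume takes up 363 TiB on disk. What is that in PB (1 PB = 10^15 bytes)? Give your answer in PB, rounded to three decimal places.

0.399 PB

363 TiB = 363 × 2^40 bytes = 399,122,720,882,688 bytes
1 PB = 1,000,000,000,000,000 bytes
399,122,720,882,688 / 1,000,000,000,000,000 = 0.399 PB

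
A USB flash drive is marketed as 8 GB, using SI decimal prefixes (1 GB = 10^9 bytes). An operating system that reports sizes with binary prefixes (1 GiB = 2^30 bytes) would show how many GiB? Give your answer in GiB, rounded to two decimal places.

7.45 GiB

8 GB = 8 × 10^9 bytes = 8,000,000,000 bytes
1 GiB = 2^30 bytes = 1,073,741,824 bytes
8,000,000,000 / 1,073,741,824 = 7.45 GiB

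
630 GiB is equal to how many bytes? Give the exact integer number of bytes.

630 × 1,073,741,824 = 676,457,349,120 bytes

676,457,349,120 bytes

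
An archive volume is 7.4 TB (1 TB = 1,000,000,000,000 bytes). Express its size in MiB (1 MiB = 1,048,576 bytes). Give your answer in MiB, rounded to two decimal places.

7.4 TB = 7.4 × 10^12 bytes = 7,400,000,000,000 bytes
1 MiB = 1,048,576 bytes
7,400,000,000,000 / 1,048,576 = 7,057,189.94 MiB

7,057,189.94 MiB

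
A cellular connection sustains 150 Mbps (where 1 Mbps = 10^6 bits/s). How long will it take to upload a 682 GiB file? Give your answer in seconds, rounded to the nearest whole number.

39,056 seconds

682 GiB = 732,291,923,968 bytes = 5,858,335,391,744 bits
150 Mbps = 150,000,000 bits/s
time = 5,858,335,391,744 / 150,000,000 = 39,056 s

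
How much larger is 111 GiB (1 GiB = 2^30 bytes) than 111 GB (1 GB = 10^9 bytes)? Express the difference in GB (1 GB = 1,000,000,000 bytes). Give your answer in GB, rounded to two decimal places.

111 GiB = 111 × 1,073,741,824 = 119,185,342,464 bytes
111 GB = 111 × 1,000,000,000 = 111,000,000,000 bytes
difference = 8,185,342,464 bytes
8,185,342,464 / 1,000,000,000 = 8.19 GB

8.19 GB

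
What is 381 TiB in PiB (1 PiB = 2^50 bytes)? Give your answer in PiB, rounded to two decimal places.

381 TiB × 1,099,511,627,776 bytes/TiB = 418,913,930,182,656 bytes
1 PiB = 1,125,899,906,842,624 bytes
418,913,930,182,656 / 1,125,899,906,842,624 = 0.37 PiB

0.37 PiB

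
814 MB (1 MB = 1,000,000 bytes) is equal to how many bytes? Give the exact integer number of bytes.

814,000,000 bytes

814 × 1,000,000 = 814,000,000 bytes  (1 MB = 10^6 bytes)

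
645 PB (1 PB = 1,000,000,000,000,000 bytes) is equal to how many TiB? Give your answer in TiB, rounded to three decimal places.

586,624.083 TiB

645 PB × 1,000,000,000,000,000 bytes/PB = 645,000,000,000,000,000 bytes
1 TiB = 1,099,511,627,776 bytes
645,000,000,000,000,000 / 1,099,511,627,776 = 586,624.083 TiB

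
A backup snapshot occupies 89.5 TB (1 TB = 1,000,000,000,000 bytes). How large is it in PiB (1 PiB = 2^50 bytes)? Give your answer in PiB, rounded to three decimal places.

0.079 PiB

89.5 TB = 89.5 × 10^12 bytes = 89,500,000,000,000 bytes
1 PiB = 1,125,899,906,842,624 bytes
89,500,000,000,000 / 1,125,899,906,842,624 = 0.079 PiB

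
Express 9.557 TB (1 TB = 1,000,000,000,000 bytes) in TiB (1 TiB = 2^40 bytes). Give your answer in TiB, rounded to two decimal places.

9.557 TB = 9.557 × 10^12 bytes = 9,557,000,000,000 bytes
1 TiB = 2^40 bytes = 1,099,511,627,776 bytes
9,557,000,000,000 / 1,099,511,627,776 = 8.69 TiB

8.69 TiB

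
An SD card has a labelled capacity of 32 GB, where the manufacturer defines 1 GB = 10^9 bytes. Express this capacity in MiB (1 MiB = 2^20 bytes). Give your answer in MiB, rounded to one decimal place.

32 GB × 1,000,000,000 bytes/GB = 32,000,000,000 bytes
1 MiB = 2^20 bytes = 1,048,576 bytes
32,000,000,000 / 1,048,576 = 30,517.6 MiB

30,517.6 MiB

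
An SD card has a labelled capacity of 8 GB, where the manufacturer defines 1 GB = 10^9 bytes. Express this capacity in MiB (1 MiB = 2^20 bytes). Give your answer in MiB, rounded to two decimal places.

7,629.39 MiB

8 GB = 8 × 10^9 bytes = 8,000,000,000 bytes
1 MiB = 1,048,576 bytes
8,000,000,000 / 1,048,576 = 7,629.39 MiB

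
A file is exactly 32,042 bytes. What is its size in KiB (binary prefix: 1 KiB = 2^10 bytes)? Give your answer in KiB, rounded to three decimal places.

31.291 KiB

32,042 bytes given.
1 KiB = 2^10 bytes = 1,024 bytes
32,042 / 1,024 = 31.291 KiB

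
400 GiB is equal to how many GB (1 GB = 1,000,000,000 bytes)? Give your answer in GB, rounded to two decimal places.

429.50 GB

400 GiB = 400 × 2^30 bytes = 429,496,729,600 bytes
1 GB = 1,000,000,000 bytes
429,496,729,600 / 1,000,000,000 = 429.50 GB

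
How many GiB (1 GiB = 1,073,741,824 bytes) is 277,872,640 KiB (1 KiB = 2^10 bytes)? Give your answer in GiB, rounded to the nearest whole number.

277,872,640 KiB = 277,872,640 × 2^10 bytes = 284,541,583,360 bytes
1 GiB = 1,073,741,824 bytes
284,541,583,360 / 1,073,741,824 = 265 GiB

265 GiB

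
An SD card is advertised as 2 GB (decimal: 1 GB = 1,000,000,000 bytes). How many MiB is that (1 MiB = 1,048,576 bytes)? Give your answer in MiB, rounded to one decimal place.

1,907.3 MiB

2 GB = 2 × 10^9 bytes = 2,000,000,000 bytes
1 MiB = 2^20 bytes = 1,048,576 bytes
2,000,000,000 / 1,048,576 = 1,907.3 MiB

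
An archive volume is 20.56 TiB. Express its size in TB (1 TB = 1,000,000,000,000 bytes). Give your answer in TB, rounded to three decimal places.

20.56 TiB = 20.56 × 2^40 bytes = 22,605,959,067,074.56 bytes
1 TB = 10^12 bytes = 1,000,000,000,000 bytes
22,605,959,067,074.56 / 1,000,000,000,000 = 22.606 TB

22.606 TB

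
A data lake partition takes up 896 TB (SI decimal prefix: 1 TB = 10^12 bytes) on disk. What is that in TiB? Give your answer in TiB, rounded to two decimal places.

896 TB = 896 × 10^12 bytes = 896,000,000,000,000 bytes
1 TiB = 2^40 bytes = 1,099,511,627,776 bytes
896,000,000,000,000 / 1,099,511,627,776 = 814.91 TiB

814.91 TiB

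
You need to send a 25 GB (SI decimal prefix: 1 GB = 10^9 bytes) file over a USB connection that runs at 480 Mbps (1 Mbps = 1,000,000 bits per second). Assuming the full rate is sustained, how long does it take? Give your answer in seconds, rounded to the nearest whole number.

25 GB = 25,000,000,000 bytes = 200,000,000,000 bits
480 Mbps = 480,000,000 bits/s
time = 200,000,000,000 / 480,000,000 = 417 s

417 seconds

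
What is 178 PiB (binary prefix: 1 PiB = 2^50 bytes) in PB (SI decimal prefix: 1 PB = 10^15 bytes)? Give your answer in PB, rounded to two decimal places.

200.41 PB

178 PiB × 1,125,899,906,842,624 bytes/PiB = 200,410,183,417,987,072 bytes
1 PB = 10^15 bytes = 1,000,000,000,000,000 bytes
200,410,183,417,987,072 / 1,000,000,000,000,000 = 200.41 PB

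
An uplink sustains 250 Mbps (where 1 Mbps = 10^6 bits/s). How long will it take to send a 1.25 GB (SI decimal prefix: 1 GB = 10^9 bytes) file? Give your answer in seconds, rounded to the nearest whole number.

40 seconds

1.25 GB = 1,250,000,000 bytes = 10,000,000,000 bits
250 Mbps = 250,000,000 bits/s
time = 10,000,000,000 / 250,000,000 = 40 s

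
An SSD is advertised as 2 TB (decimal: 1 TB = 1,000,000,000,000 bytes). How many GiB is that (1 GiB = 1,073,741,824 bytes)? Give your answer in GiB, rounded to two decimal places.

2 TB = 2 × 10^12 bytes = 2,000,000,000,000 bytes
1 GiB = 2^30 bytes = 1,073,741,824 bytes
2,000,000,000,000 / 1,073,741,824 = 1,862.65 GiB

1,862.65 GiB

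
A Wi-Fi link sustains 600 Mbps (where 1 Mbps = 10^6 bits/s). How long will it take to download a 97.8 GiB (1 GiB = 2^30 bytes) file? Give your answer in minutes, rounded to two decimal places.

23.34 minutes

97.8 GiB = 105,011,950,387.2 bytes = 840,095,603,097.6 bits
600 Mbps = 600,000,000 bits/s
time = 840,095,603,097.6 / 600,000,000 = 1,400.159 s
1,400.159 s / 60 = 23.34 minutes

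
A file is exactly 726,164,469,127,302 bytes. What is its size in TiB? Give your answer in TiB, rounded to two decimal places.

660.44 TiB

726,164,469,127,302 bytes given.
1 TiB = 2^40 bytes = 1,099,511,627,776 bytes
726,164,469,127,302 / 1,099,511,627,776 = 660.44 TiB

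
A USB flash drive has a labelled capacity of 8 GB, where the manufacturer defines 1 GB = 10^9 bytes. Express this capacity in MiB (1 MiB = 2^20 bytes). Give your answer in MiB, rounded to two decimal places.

8 GB × 1,000,000,000 bytes/GB = 8,000,000,000 bytes
1 MiB = 1,048,576 bytes
8,000,000,000 / 1,048,576 = 7,629.39 MiB

7,629.39 MiB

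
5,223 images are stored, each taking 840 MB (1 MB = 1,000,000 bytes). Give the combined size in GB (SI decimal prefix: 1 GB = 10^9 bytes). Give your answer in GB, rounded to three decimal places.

Total = 5,223 × 840 MB = 4,387,320 MB
= 4,387,320 × 1,000,000 bytes = 4,387,320,000,000 bytes
1 GB = 1,000,000,000 bytes
4,387,320,000,000 / 1,000,000,000 = 4,387.320 GB

4,387.320 GB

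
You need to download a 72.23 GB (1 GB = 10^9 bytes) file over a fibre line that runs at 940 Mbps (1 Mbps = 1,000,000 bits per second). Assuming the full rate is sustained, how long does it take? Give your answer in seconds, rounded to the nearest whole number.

72.23 GB = 72,230,000,000 bytes = 577,840,000,000 bits
940 Mbps = 940,000,000 bits/s
time = 577,840,000,000 / 940,000,000 = 615 s

615 seconds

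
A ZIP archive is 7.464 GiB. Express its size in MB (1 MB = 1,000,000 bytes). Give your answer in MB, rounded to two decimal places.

8,014.41 MB

7.464 GiB × 1,073,741,824 bytes/GiB = 8,014,408,974.336 bytes
1 MB = 10^6 bytes = 1,000,000 bytes
8,014,408,974.336 / 1,000,000 = 8,014.41 MB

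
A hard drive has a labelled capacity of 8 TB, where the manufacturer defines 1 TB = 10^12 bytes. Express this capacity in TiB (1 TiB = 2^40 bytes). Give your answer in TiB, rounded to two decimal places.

8 TB × 1,000,000,000,000 bytes/TB = 8,000,000,000,000 bytes
1 TiB = 1,099,511,627,776 bytes
8,000,000,000,000 / 1,099,511,627,776 = 7.28 TiB

7.28 TiB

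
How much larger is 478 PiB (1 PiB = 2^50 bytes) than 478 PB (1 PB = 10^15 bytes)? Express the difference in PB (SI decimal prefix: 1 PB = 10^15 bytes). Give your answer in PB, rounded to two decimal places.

60.18 PB

478 PiB = 478 × 1,125,899,906,842,624 = 538,180,155,470,774,272 bytes
478 PB = 478 × 1,000,000,000,000,000 = 478,000,000,000,000,000 bytes
difference = 60,180,155,470,774,272 bytes
60,180,155,470,774,272 / 1,000,000,000,000,000 = 60.18 PB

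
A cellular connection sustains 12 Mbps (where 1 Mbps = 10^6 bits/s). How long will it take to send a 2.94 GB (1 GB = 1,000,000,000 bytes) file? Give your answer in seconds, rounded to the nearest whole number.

2.94 GB = 2,940,000,000 bytes = 23,520,000,000 bits
12 Mbps = 12,000,000 bits/s
time = 23,520,000,000 / 12,000,000 = 1,960 s

1,960 seconds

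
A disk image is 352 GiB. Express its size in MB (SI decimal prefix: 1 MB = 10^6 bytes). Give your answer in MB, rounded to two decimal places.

352 GiB × 1,073,741,824 bytes/GiB = 377,957,122,048 bytes
1 MB = 1,000,000 bytes
377,957,122,048 / 1,000,000 = 377,957.12 MB

377,957.12 MB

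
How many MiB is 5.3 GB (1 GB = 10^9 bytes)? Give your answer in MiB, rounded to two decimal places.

5.3 GB = 5.3 × 10^9 bytes = 5,300,000,000 bytes
1 MiB = 2^20 bytes = 1,048,576 bytes
5,300,000,000 / 1,048,576 = 5,054.47 MiB

5,054.47 MiB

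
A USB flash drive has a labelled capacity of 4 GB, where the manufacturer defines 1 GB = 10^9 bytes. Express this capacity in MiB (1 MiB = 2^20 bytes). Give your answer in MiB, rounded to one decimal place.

3,814.7 MiB

4 GB × 1,000,000,000 bytes/GB = 4,000,000,000 bytes
1 MiB = 2^20 bytes = 1,048,576 bytes
4,000,000,000 / 1,048,576 = 3,814.7 MiB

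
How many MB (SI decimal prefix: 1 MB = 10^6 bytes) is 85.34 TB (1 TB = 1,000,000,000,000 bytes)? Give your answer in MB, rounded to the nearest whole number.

85.34 TB = 85.34 × 10^12 bytes = 85,340,000,000,000 bytes
1 MB = 1,000,000 bytes
85,340,000,000,000 / 1,000,000 = 85,340,000 MB

85,340,000 MB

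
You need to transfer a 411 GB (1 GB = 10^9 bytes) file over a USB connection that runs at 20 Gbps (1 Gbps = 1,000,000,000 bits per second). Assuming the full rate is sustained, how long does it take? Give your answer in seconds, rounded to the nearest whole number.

164 seconds

411 GB = 411,000,000,000 bytes = 3,288,000,000,000 bits
20 Gbps = 20,000,000,000 bits/s
time = 3,288,000,000,000 / 20,000,000,000 = 164 s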